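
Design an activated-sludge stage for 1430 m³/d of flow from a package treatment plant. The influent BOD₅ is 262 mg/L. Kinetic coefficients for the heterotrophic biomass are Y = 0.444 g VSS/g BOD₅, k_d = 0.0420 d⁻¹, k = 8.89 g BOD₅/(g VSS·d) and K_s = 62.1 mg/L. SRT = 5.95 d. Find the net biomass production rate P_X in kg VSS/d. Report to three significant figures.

P_X ≈ 131 kg VSS/d

Effluent substrate depends only on kinetics and SRT: S = K_s(1 + k_d θ_c) / [θ_c(Yk − k_d) − 1] = 62.1 × (1 + 0.0420 × 5.95) / [5.95 × (0.444 × 8.89 − 0.0420) − 1] = 77.62 / 22.24 = 3.491 mg/L.
The observed yield is Y_obs = Y/(1 + k_d·θ_c) = 0.444 / (1 + 0.0420 × 5.95) = 0.444 / 1.250 = 0.3552 g VSS per g BOD₅ removed.
Mass of BOD₅ removed per day: Q(S₀ − S) = 1430 × 258.5 g/m³ = 369.7 kg/d.
So the net sludge growth is P_X = 0.3552 × 369.7 = 131.3 kg VSS/d.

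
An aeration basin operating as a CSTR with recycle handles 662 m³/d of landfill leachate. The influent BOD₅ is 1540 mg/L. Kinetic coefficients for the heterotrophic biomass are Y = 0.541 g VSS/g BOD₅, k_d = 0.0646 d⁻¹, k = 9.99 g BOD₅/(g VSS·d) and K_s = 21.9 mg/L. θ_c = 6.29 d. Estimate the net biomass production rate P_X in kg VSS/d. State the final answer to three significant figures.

P_X ≈ 392 kg VSS/d

Effluent substrate depends only on kinetics and SRT: S = K_s(1 + k_d θ_c) / [θ_c(Yk − k_d) − 1] = 21.9 × (1 + 0.0646 × 6.29) / [6.29 × (0.541 × 9.99 − 0.0646) − 1] = 30.80 / 32.59 = 0.9451 mg/L.
Observed yield with endogenous decay: Y_obs = Y / (1 + k_d·θ_c) = 0.541 / (1 + 0.0646 × 6.29) = 0.541 / 1.406 = 0.3847 g VSS/g BOD₅.
Q·(S₀ − S) = 662 × (1540 − 0.945) × 10⁻³ = 1019 kg/d removed.
Biomass produced: P_X = Y_obs·Q·ΔS = 0.3847 × 1019 ≈ 391.9 kg VSS/d.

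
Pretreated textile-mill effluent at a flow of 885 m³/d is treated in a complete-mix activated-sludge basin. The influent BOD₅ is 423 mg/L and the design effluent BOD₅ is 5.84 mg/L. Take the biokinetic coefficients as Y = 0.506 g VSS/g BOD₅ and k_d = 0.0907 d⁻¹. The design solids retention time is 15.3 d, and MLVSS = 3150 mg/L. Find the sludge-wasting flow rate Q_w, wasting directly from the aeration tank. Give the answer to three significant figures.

Q_w ≈ 24.8 m³/d

From the SRT design equation V = Y Q (S₀−S) θ_c / [X (1 + k_d θ_c)] = 0.506 × 885 × (423 − 5.84) × 15.3 / [3150 × (1 + 0.0907 × 15.3)] = 2.86×10^6 / 7521 = 380.0 m³.
Wasting from the aeration tank: Q_w = V / θ_c = 380.0 / 15.3 = 24.84 m³/d.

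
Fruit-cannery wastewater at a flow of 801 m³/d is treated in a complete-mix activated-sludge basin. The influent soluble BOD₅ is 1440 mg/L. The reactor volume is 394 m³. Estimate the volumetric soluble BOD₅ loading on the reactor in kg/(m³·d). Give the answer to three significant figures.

L_v ≈ 2.93 kg soluble BOD₅/(m³·d)

L_v = Q S₀ / V = 801 × 1440 × 10⁻³ / 394.0 = 2.928 kg/(m³·d).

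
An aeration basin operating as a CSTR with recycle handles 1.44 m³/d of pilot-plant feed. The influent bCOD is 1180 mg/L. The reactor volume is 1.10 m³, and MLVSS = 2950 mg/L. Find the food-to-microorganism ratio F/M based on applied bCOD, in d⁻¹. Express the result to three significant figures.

F/M ≈ 0.524 d⁻¹

F/M = Q·S₀ / (V·X) = 1.44 × 1180 / (1.100 × 2950) = 0.5236 g bCOD·(g VSS·d)⁻¹.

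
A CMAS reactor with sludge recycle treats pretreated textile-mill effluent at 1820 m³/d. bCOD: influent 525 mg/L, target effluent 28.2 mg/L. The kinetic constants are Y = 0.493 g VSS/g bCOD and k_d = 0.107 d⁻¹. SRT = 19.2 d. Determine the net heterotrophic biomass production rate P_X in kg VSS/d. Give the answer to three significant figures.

P_X ≈ 146 kg VSS/d

Observed yield with endogenous decay: Y_obs = Y / (1 + k_d·θ_c) = 0.493 / (1 + 0.107 × 19.2) = 0.493 / 3.054 = 0.1614 g VSS/g bCOD.
Mass of bCOD removed per day: Q(S₀ − S) = 1820 × 496.8 g/m³ = 904.2 kg/d.
Biomass produced: P_X = Y_obs·Q·ΔS = 0.1614 × 904.2 ≈ 145.9 kg VSS/d.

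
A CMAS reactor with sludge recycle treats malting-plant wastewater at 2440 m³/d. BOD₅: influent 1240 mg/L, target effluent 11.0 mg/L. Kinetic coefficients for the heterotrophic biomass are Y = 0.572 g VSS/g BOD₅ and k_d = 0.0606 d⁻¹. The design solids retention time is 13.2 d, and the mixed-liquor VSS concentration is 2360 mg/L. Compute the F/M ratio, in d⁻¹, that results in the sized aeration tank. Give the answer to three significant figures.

F/M ≈ 0.241 d⁻¹

Steady-state biomass mass balance: V·X·(1 + k_d·θ_c) = Y·Q·(S₀ − S)·θ_c, so V = 0.572 × 2440 × (1240 − 11.0) × 13.2 / [2360 × (1 + 0.0606 × 13.2)] = 2.26×10^7 / 4248 = 5330 m³.
F/M = applied load / biomass = Q·S₀/(V·X) = 2440 × 1240 / (5330 × 2360) = 0.2405 d⁻¹.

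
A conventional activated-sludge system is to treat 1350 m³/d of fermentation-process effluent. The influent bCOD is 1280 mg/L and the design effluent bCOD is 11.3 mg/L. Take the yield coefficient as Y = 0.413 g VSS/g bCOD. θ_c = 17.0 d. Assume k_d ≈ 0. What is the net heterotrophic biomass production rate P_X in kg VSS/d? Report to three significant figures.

No decay correction is needed, so Y_obs = Y = 0.413.
ΔS = 1280 − 11.3 = 1269 mg/L, so the substrate removal rate is 1350 × 1269/1000 = 1713 kg bCOD/d.
Net biomass production P_X = Y_obs × Q·(S₀ − S) = 0.4130 × 1713 = 707.4 kg VSS/d.

P_X ≈ 707 kg VSS/d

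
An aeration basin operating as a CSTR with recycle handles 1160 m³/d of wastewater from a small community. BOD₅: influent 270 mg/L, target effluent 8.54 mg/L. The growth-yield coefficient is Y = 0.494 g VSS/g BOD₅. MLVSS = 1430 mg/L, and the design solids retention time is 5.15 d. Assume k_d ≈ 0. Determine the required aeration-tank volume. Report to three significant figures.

V ≈ 540 m³

V·X = Y·Q·ΔS·θ_c gives V = 0.494 × 1160 × (270 − 8.54) × 5.15 / 1430 = 539.6 m³.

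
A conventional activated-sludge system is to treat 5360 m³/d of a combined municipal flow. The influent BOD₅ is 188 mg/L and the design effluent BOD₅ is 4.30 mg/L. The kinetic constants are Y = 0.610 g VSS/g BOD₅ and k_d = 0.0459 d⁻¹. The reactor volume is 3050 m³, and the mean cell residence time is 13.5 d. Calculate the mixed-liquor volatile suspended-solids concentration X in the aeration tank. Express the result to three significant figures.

From V·X·(1 + k_d·θ_c) = Y·Q·(S₀ − S)·θ_c: X = 0.610 × 5360 × (188 − 4.30) × 13.5 / [3050 × (1 + 0.0459 × 13.5)] = 1641 mg/L.

X ≈ 1640 mg/L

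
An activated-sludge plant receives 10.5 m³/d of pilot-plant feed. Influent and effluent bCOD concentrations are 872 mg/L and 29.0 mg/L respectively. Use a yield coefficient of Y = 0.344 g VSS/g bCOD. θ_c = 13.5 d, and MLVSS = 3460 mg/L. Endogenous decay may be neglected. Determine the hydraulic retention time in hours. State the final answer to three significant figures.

τ ≈ 27.2 h

V·X = Y·Q·ΔS·θ_c gives V = 0.344 × 10.5 × (872 − 29.0) × 13.5 / 3460 = 11.88 m³.
Hydraulic retention time τ = V/Q = 11.88 / 10.5 = 1.131 d = 27.16 h.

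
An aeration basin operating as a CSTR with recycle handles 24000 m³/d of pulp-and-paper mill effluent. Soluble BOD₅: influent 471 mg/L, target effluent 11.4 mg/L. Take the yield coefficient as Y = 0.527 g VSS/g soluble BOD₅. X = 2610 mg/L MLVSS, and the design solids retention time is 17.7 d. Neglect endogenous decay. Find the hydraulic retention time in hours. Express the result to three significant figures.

Biomass mass balance (decay neglected): V·X = Y·Q·(S₀ − S)·θ_c, so V = 0.527 × 24000 × (471 − 11.4) × 17.7 / 2610 = 39422 m³.
Hydraulic retention time τ = V/Q = 39422 / 24000 = 1.643 d = 39.42 h.

τ ≈ 39.4 h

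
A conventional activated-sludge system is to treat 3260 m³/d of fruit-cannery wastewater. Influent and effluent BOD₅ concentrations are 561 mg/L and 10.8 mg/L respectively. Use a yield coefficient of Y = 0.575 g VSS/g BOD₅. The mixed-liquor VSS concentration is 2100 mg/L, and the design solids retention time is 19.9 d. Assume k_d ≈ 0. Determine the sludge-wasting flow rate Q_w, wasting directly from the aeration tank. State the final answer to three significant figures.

With k_d = 0 the design equation reduces to V = Y Q (S₀−S) θ_c / X = 0.575 × 3260 × (561 − 10.8) × 19.9 / 2100 = 9773 m³.
For wasting at MLVSS concentration, Q_w = V/θ_c = 9773/19.9 = 491.1 m³/d.

Q_w ≈ 491 m³/d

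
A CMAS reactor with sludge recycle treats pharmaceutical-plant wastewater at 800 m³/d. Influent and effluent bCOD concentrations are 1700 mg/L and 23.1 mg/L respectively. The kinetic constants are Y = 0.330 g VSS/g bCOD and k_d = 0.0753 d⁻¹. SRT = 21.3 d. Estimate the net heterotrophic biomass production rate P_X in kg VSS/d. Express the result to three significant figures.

The observed yield is Y_obs = Y/(1 + k_d·θ_c) = 0.330 / (1 + 0.0753 × 21.3) = 0.330 / 2.604 = 0.1267 g VSS per g bCOD removed.
ΔS = 1700 − 23.1 = 1677 mg/L, so the substrate removal rate is 800 × 1677/1000 = 1342 kg bCOD/d.
P_X = Y_obs · Q(S₀ − S) = 0.1267 × 1342 = 170.0 kg VSS/d.

P_X ≈ 170 kg VSS/d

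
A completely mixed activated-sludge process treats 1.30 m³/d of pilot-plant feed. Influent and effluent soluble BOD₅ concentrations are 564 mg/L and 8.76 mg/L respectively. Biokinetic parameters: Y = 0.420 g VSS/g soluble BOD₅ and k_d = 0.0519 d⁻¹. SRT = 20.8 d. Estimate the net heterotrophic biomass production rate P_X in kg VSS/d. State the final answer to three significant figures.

Observed yield with endogenous decay: Y_obs = Y / (1 + k_d·θ_c) = 0.420 / (1 + 0.0519 × 20.8) = 0.420 / 2.080 = 0.2020 g VSS/g soluble BOD₅.
Substrate removed = Q·(S₀ − S) = 1.30 m³/d × (564 − 8.76) g/m³ = 7.22×10^2 g/d = 0.7218 kg/d.
P_X = Y_obs · Q(S₀ − S) = 0.2020 × 0.7218 = 0.1458 kg VSS/d.

P_X ≈ 0.146 kg VSS/d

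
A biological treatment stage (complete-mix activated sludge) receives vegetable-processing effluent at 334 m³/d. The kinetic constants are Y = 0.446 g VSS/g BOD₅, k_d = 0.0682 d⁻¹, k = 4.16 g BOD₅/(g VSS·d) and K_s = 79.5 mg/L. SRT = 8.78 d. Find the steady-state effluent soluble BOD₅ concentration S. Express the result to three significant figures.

For a completely mixed reactor with recycle the Lawrence–McCarty relation gives S = K_s·(1 + k_d·θ_c) / [θ_c·(Y·k − k_d) − 1] = 79.5 × (1 + 0.0682 × 8.78) / [8.78 × (0.446 × 4.16 − 0.0682) − 1] = 127.1 / 14.69 = 8.652 mg/L.

S ≈ 8.65 mg/L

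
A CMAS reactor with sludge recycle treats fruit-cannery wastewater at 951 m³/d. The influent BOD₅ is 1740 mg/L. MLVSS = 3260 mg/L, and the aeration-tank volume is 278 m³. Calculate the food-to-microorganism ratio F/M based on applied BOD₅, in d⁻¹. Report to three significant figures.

Food-to-microorganism ratio F/M = Q S₀ / (V X) = 951 × 1740 / (278.0 × 3260) = 1.826 d⁻¹.

F/M ≈ 1.83 d⁻¹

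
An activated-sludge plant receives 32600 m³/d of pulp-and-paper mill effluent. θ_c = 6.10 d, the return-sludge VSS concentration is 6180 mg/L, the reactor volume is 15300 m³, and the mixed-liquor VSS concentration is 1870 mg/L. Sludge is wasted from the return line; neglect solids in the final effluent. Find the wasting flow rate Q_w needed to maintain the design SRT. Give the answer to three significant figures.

Wasting from the return line (neglecting effluent solids): Q_w = V·X / (θ_c·X_r) = 15300 × 1870 / (6.10 × 6180) = 759.0 m³/d.

Q_w ≈ 759 m³/d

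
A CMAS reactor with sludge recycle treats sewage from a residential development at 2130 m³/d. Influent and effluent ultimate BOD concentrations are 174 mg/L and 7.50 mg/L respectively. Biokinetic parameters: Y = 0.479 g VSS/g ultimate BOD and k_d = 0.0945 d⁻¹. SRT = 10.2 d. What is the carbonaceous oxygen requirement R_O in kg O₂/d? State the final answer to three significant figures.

R_O ≈ 232 kg O₂/d

Correct the yield for decay: Y_obs = Y/(1 + k_d θ_c) = 0.479 / (1 + 0.0945 × 10.2) = 0.479 / 1.964 = 0.2439.
ΔS = 174 − 7.50 = 166.5 mg/L, so the substrate removal rate is 2130 × 166.5/1000 = 354.6 kg ultimate BOD/d.
P_X = Y_obs·Q·(S₀ − S) = 0.2439 × 354.6 = 86.50 kg VSS/d.
R_O = Q·ΔS − 1.42 P_X = 354.6 − 122.8 = 231.8 kg O₂/d.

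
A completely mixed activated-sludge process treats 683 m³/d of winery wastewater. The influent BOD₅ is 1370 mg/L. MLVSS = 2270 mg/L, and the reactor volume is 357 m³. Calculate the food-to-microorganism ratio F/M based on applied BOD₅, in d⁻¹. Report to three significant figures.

F/M ≈ 1.15 d⁻¹

F/M = applied load / biomass = Q·S₀/(V·X) = 683 × 1370 / (357.0 × 2270) = 1.155 d⁻¹.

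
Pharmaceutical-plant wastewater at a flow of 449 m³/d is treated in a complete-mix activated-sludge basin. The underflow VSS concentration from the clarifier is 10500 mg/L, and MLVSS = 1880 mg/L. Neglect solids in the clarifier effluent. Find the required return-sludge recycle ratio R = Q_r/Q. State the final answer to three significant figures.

R ≈ 0.218

R = Q_r/Q = X/(X_r − X) = 1880 / (10500 − 1880) = 0.2181.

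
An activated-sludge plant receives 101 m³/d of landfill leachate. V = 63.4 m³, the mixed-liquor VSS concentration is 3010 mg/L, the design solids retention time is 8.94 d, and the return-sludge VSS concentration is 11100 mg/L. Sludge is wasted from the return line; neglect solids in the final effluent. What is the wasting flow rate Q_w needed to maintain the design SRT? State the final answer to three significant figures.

Q_w ≈ 1.92 m³/d

θ_c = V·X/(Q_w·X_r) when wasting from the recycle, so Q_w = V·X/(θ_c·X_r) = 63.40 × 3010 / (8.94 × 11100) = 1.923 m³/d.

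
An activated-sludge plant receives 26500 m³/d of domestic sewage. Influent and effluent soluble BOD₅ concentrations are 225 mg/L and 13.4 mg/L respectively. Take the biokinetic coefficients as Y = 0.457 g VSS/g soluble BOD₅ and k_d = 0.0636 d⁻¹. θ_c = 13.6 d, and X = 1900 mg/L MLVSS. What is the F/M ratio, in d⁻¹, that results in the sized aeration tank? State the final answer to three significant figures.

F/M ≈ 0.319 d⁻¹

Rearranging the biomass balance for a CMAS with decay, V = Y·Q·ΔS·θ_c / [X·(1+k_d θ_c)] = 0.457 × 26500 × (225 − 13.4) × 13.6 / [1900 × (1 + 0.0636 × 13.6)] = 3.49×10^7 / 3543 = 9835 m³.
F/M = applied load / biomass = Q·S₀/(V·X) = 26500 × 225 / (9835 × 1900) = 0.3191 d⁻¹.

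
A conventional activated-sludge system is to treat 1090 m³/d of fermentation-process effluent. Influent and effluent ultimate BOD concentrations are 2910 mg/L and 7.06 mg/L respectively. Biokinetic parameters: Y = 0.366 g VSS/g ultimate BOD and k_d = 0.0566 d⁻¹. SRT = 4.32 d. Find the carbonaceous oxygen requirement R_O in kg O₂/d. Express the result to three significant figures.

The observed yield is Y_obs = Y/(1 + k_d·θ_c) = 0.366 / (1 + 0.0566 × 4.32) = 0.366 / 1.245 = 0.2941 g VSS per g ultimate BOD removed.
Substrate removed = Q·(S₀ − S) = 1090 m³/d × (2910 − 7.06) g/m³ = 3.16×10^6 g/d = 3164 kg/d.
P_X = Y_obs·Q·(S₀ − S) = 0.2941 × 3164 = 930.6 kg VSS/d.
Carbonaceous O₂ demand = substrate oxidised − cell-mass equivalent = 3164 − 1.42 × 930.6 = 1843 kg O₂/d.

R_O ≈ 1840 kg O₂/d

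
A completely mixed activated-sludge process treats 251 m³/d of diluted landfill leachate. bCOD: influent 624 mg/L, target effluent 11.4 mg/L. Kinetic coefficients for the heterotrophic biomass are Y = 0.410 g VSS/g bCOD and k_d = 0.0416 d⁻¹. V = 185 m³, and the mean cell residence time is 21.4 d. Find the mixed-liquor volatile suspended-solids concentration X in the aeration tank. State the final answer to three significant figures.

X ≈ 3860 mg/L

Solving the biomass balance for X: X = Y Q (S₀−S) θ_c / [V (1+k_d θ_c)] = 0.410 × 251 × (624 − 11.4) × 21.4 / [185 × (1 + 0.0416 × 21.4)] = 3858 mg/L.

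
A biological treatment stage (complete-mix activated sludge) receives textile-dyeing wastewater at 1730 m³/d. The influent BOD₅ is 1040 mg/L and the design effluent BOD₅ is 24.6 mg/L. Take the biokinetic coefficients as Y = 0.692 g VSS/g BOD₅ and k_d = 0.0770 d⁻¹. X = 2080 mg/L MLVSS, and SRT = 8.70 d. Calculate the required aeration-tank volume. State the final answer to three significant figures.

V ≈ 3040 m³

From the SRT design equation V = Y Q (S₀−S) θ_c / [X (1 + k_d θ_c)] = 0.692 × 1730 × (1040 − 24.6) × 8.70 / [2080 × (1 + 0.0770 × 8.70)] = 1.06×10^7 / 3473 = 3045 m³.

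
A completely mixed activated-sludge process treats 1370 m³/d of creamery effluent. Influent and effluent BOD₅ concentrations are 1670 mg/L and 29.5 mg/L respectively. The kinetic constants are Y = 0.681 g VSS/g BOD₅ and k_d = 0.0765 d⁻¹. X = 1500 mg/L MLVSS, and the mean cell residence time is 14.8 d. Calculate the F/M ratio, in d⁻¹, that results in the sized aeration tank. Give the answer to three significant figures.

From the SRT design equation V = Y Q (S₀−S) θ_c / [X (1 + k_d θ_c)] = 0.681 × 1370 × (1670 − 29.5) × 14.8 / [1500 × (1 + 0.0765 × 14.8)] = 2.27×10^7 / 3198 = 7082 m³.
F/M = Q·S₀ / (V·X) = 1370 × 1670 / (7082 × 1500) = 0.2154 g BOD₅·(g VSS·d)⁻¹.

F/M ≈ 0.215 d⁻¹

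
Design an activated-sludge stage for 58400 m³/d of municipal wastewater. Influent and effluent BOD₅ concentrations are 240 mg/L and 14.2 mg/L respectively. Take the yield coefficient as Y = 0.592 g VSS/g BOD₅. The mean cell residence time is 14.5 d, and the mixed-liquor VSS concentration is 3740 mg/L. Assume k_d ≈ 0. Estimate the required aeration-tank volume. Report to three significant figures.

V·X = Y·Q·ΔS·θ_c gives V = 0.592 × 58400 × (240 − 14.2) × 14.5 / 3740 = 30266 m³.

V ≈ 30300 m³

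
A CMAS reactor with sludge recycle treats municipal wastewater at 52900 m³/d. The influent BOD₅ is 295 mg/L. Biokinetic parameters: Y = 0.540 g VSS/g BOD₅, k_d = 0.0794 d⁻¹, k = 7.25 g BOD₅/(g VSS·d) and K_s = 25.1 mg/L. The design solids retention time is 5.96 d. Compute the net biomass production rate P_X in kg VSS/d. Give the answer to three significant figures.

From the Monod/SRT balance for a CMAS, S = K_s·(1+k_d θ_c)/[θ_c·(Y k − k_d) − 1] = 25.1 × (1 + 0.0794 × 5.96) / [5.96 × (0.540 × 7.25 − 0.0794) − 1] = 36.98 / 21.86 = 1.692 mg/L.
Correct the yield for decay: Y_obs = Y/(1 + k_d θ_c) = 0.540 / (1 + 0.0794 × 5.96) = 0.540 / 1.473 = 0.3665.
Substrate removed = Q·(S₀ − S) = 52900 m³/d × (295 − 1.69) g/m³ = 1.55×10^7 g/d = 15516 kg/d.
Net biomass production P_X = Y_obs × Q·(S₀ − S) = 0.3665 × 15516 = 5687 kg VSS/d.

P_X ≈ 5690 kg VSS/d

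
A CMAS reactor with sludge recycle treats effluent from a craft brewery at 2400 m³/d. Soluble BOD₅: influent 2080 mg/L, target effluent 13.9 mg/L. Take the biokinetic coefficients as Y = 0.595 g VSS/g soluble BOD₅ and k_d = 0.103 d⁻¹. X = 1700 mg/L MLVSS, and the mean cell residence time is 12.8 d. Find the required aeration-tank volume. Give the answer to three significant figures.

Rearranging the biomass balance for a CMAS with decay, V = Y·Q·ΔS·θ_c / [X·(1+k_d θ_c)] = 0.595 × 2400 × (2080 − 13.9) × 12.8 / [1700 × (1 + 0.103 × 12.8)] = 3.78×10^7 / 3941 = 9582 m³.

V ≈ 9580 m³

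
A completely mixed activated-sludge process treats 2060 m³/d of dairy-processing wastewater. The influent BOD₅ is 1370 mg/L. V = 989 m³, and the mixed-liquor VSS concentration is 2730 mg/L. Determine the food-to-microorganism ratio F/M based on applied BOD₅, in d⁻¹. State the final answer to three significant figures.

F/M ≈ 1.05 d⁻¹

Food-to-microorganism ratio F/M = Q S₀ / (V X) = 2060 × 1370 / (989.0 × 2730) = 1.045 d⁻¹.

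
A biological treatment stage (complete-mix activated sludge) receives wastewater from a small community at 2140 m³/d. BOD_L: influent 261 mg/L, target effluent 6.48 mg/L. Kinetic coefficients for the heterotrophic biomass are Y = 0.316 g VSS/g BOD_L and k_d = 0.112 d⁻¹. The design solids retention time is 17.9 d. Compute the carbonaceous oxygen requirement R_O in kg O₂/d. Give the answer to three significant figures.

The observed yield is Y_obs = Y/(1 + k_d·θ_c) = 0.316 / (1 + 0.112 × 17.9) = 0.316 / 3.005 = 0.1052 g VSS per g BOD_L removed.
ΔS = 261 − 6.48 = 254.5 mg/L, so the substrate removal rate is 2140 × 254.5/1000 = 544.7 kg BOD_L/d.
P_X = Y_obs·Q·(S₀ − S) = 0.1052 × 544.7 = 57.28 kg VSS/d.
Carbonaceous O₂ demand = substrate oxidised − cell-mass equivalent = 544.7 − 1.42 × 57.28 = 463.3 kg O₂/d.

R_O ≈ 463 kg O₂/d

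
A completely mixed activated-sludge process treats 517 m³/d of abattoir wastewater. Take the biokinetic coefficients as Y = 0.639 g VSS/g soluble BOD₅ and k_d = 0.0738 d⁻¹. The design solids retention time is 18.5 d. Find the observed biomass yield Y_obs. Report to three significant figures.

The observed yield is Y_obs = Y/(1 + k_d·θ_c) = 0.639 / (1 + 0.0738 × 18.5) = 0.639 / 2.365 = 0.2702 g VSS per g soluble BOD₅ removed.

Y_obs ≈ 0.270 g VSS/g soluble BOD₅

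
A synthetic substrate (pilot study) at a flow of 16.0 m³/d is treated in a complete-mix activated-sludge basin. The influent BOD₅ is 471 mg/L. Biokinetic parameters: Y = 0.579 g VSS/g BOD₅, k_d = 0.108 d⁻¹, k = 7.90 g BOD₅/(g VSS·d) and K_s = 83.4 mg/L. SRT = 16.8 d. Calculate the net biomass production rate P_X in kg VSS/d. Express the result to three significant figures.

P_X ≈ 1.54 kg VSS/d

From the Monod/SRT balance for a CMAS, S = K_s·(1+k_d θ_c)/[θ_c·(Y k − k_d) − 1] = 83.4 × (1 + 0.108 × 16.8) / [16.8 × (0.579 × 7.90 − 0.108) − 1] = 234.7 / 74.03 = 3.171 mg/L.
The observed yield is Y_obs = Y/(1 + k_d·θ_c) = 0.579 / (1 + 0.108 × 16.8) = 0.579 / 2.814 = 0.2057 g VSS per g BOD₅ removed.
Q·(S₀ − S) = 16.0 × (471 − 3.17) × 10⁻³ = 7.485 kg/d removed.
So the net sludge growth is P_X = 0.2057 × 7.485 = 1.540 kg VSS/d.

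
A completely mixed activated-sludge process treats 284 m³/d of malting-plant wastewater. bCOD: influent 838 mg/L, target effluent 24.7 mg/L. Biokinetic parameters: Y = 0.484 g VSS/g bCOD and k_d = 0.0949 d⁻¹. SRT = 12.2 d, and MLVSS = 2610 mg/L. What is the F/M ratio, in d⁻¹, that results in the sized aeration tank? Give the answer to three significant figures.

Rearranging the biomass balance for a CMAS with decay, V = Y·Q·ΔS·θ_c / [X·(1+k_d θ_c)] = 0.484 × 284 × (838 − 24.7) × 12.2 / [2610 × (1 + 0.0949 × 12.2)] = 1.36×10^6 / 5632 = 242.2 m³.
F/M = applied load / biomass = Q·S₀/(V·X) = 284 × 838 / (242.2 × 2610) = 0.3765 d⁻¹.

F/M ≈ 0.377 d⁻¹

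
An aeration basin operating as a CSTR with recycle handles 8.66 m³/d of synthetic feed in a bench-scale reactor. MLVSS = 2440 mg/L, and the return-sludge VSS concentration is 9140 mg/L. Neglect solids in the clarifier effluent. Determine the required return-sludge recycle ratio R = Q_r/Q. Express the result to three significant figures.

Solids balance on the clarifier gives (1+R)X = R·X_r, so R = X/(X_r − X) = 2440 / (9140 − 2440) = 0.3642.

R ≈ 0.364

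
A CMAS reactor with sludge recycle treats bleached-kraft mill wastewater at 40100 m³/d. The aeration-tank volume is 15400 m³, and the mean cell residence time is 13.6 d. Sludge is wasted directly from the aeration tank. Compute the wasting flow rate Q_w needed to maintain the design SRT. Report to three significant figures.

Q_w ≈ 1130 m³/d

Wasting from the aeration tank: Q_w = V / θ_c = 15400 / 13.6 = 1132 m³/d.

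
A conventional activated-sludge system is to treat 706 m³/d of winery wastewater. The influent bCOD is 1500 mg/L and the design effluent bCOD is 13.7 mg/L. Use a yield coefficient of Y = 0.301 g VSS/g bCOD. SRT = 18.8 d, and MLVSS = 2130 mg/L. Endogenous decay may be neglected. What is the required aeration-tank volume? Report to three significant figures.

With k_d = 0 the design equation reduces to V = Y Q (S₀−S) θ_c / X = 0.301 × 706 × (1500 − 13.7) × 18.8 / 2130 = 2788 m³.

V ≈ 2790 m³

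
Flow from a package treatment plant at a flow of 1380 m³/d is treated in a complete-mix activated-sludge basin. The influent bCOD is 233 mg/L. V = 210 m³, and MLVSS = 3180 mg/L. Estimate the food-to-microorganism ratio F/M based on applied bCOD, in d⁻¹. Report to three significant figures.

F/M ≈ 0.481 d⁻¹

F/M = applied load / biomass = Q·S₀/(V·X) = 1380 × 233 / (210.0 × 3180) = 0.4815 d⁻¹.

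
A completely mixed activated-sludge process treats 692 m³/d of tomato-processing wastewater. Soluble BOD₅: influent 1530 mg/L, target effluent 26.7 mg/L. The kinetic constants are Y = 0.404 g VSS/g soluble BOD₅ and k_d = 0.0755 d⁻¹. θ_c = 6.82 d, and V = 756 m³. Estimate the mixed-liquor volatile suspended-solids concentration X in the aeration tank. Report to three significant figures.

Solving the biomass balance for X: X = Y Q (S₀−S) θ_c / [V (1+k_d θ_c)] = 0.404 × 692 × (1530 − 26.7) × 6.82 / [756 × (1 + 0.0755 × 6.82)] = 2503 mg/L.

X ≈ 2500 mg/L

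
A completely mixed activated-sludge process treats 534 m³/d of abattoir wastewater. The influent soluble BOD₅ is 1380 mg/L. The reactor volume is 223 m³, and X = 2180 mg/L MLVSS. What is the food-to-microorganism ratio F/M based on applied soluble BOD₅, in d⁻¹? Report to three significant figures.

F/M = Q·S₀ / (V·X) = 534 × 1380 / (223.0 × 2180) = 1.516 g soluble BOD₅·(g VSS·d)⁻¹.

F/M ≈ 1.52 d⁻¹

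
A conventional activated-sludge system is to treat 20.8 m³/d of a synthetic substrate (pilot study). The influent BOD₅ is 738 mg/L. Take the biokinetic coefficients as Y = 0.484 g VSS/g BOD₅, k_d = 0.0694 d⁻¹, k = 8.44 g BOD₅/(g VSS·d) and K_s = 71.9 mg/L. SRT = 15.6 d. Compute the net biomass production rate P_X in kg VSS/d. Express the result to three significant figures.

P_X ≈ 3.56 kg VSS/d

For a completely mixed reactor with recycle the Lawrence–McCarty relation gives S = K_s·(1 + k_d·θ_c) / [θ_c·(Y·k − k_d) − 1] = 71.9 × (1 + 0.0694 × 15.6) / [15.6 × (0.484 × 8.44 − 0.0694) − 1] = 149.7 / 61.64 = 2.429 mg/L.
Y_obs = Y / (1 + k_d θ_c) = 0.484 / (1 + 0.0694 × 15.6) = 0.484 / 2.083 = 0.2324.
ΔS = 738 − 2.43 = 735.6 mg/L, so the substrate removal rate is 20.8 × 735.6/1000 = 15.30 kg BOD₅/d.
P_X = Y_obs · Q(S₀ − S) = 0.2324 × 15.30 = 3.556 kg VSS/d.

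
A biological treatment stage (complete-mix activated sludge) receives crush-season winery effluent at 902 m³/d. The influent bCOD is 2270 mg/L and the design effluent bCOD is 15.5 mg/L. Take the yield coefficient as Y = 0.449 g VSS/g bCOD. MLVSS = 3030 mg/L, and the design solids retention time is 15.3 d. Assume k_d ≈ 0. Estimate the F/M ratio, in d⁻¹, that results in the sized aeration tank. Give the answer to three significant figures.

With k_d = 0 the design equation reduces to V = Y Q (S₀−S) θ_c / X = 0.449 × 902 × (2270 − 15.5) × 15.3 / 3030 = 4611 m³.
Food-to-microorganism ratio F/M = Q S₀ / (V X) = 902 × 2270 / (4611 × 3030) = 0.1466 d⁻¹.

F/M ≈ 0.147 d⁻¹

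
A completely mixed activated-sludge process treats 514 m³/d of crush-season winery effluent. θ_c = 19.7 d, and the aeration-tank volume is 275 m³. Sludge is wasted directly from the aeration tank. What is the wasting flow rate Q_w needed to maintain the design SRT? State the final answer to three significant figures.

For wasting at MLVSS concentration, Q_w = V/θ_c = 275.0/19.7 = 13.96 m³/d.

Q_w ≈ 14.0 m³/d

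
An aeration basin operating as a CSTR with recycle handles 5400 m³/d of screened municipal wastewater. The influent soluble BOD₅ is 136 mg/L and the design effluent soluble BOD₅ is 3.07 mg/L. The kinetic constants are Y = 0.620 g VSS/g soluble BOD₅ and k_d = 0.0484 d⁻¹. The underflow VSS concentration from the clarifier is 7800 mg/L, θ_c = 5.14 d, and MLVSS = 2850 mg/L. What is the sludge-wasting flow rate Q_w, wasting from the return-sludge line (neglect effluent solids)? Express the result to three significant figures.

Q_w ≈ 45.7 m³/d

Rearranging the biomass balance for a CMAS with decay, V = Y·Q·ΔS·θ_c / [X·(1+k_d θ_c)] = 0.620 × 5400 × (136 − 3.07) × 5.14 / [2850 × (1 + 0.0484 × 5.14)] = 2.29×10^6 / 3559 = 642.8 m³.
Q_w = (V·X)/(θ_c X_r) = 642.8 × 2850 / (5.14 × 7800) = 45.69 m³/d.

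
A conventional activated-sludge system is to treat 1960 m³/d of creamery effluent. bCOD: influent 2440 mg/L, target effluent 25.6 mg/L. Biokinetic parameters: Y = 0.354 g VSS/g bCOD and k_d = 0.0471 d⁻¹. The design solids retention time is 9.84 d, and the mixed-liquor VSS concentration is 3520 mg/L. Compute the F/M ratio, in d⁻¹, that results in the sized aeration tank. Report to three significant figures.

Rearranging the biomass balance for a CMAS with decay, V = Y·Q·ΔS·θ_c / [X·(1+k_d θ_c)] = 0.354 × 1960 × (2440 − 25.6) × 9.84 / [3520 × (1 + 0.0471 × 9.84)] = 1.65×10^7 / 5151 = 3200 m³.
F/M = applied load / biomass = Q·S₀/(V·X) = 1960 × 2440 / (3200 × 3520) = 0.4246 d⁻¹.

F/M ≈ 0.425 d⁻¹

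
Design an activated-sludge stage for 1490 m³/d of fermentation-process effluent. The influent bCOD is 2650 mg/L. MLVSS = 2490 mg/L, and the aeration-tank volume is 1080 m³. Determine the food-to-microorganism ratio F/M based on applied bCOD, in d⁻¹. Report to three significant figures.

F/M ≈ 1.47 d⁻¹

F/M = Q·S₀ / (V·X) = 1490 × 2650 / (1080 × 2490) = 1.468 g bCOD·(g VSS·d)⁻¹.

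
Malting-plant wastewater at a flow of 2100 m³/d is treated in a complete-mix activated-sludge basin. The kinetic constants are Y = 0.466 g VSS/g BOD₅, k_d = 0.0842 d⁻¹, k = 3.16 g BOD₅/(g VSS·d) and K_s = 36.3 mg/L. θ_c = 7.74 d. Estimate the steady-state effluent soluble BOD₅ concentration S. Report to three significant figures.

From the Monod/SRT balance for a CMAS, S = K_s·(1+k_d θ_c)/[θ_c·(Y k − k_d) − 1] = 36.3 × (1 + 0.0842 × 7.74) / [7.74 × (0.466 × 3.16 − 0.0842) − 1] = 59.96 / 9.746 = 6.152 mg/L.

S ≈ 6.15 mg/L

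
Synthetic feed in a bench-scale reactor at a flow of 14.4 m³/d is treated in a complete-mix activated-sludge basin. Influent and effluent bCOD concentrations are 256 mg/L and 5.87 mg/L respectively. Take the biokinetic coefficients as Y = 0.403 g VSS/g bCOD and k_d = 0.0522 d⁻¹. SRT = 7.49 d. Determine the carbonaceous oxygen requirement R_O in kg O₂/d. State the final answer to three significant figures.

Correct the yield for decay: Y_obs = Y/(1 + k_d θ_c) = 0.403 / (1 + 0.0522 × 7.49) = 0.403 / 1.391 = 0.2897.
Substrate removed = Q·(S₀ − S) = 14.4 m³/d × (256 − 5.87) g/m³ = 3.6×10^3 g/d = 3.602 kg/d.
Biomass synthesised: P_X = Y_obs × 3.602 = 1.044 kg VSS/d.
R_O = Q·(S₀ − S) − 1.42·P_X = 3.602 − 1.42 × 1.044 = 2.120 kg O₂/d.

R_O ≈ 2.12 kg O₂/d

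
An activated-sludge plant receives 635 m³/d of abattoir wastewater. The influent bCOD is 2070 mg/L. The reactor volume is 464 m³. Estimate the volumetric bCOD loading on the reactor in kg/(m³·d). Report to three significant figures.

L_v ≈ 2.83 kg bCOD/(m³·d)

L_v = Q S₀ / V = 635 × 2070 × 10⁻³ / 464.0 = 2.833 kg/(m³·d).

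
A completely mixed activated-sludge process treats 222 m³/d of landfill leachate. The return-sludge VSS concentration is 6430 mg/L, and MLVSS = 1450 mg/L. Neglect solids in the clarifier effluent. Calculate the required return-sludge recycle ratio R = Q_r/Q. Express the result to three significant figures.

R ≈ 0.291

Mass balance around the secondary clarifier (neglecting effluent solids): R = X / (X_r − X) = 1450 / (6430 − 1450) = 0.2912.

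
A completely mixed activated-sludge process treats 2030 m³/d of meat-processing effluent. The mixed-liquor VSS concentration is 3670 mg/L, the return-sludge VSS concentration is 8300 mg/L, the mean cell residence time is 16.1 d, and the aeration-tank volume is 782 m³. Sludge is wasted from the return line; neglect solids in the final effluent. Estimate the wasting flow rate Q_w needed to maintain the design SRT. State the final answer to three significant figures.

Q_w = (V·X)/(θ_c X_r) = 782.0 × 3670 / (16.1 × 8300) = 21.48 m³/d.

Q_w ≈ 21.5 m³/d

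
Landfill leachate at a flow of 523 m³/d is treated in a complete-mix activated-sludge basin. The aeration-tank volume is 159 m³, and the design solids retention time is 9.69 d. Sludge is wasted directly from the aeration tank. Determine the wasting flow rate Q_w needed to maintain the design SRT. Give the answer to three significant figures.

For wasting at MLVSS concentration, Q_w = V/θ_c = 159.0/9.69 = 16.41 m³/d.

Q_w ≈ 16.4 m³/d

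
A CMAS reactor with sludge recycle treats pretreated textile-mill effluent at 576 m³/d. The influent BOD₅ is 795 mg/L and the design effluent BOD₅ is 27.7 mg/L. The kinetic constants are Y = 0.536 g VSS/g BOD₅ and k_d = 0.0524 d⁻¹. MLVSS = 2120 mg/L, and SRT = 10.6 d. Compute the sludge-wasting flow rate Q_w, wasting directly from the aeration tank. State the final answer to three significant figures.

Steady-state biomass mass balance: V·X·(1 + k_d·θ_c) = Y·Q·(S₀ − S)·θ_c, so V = 0.536 × 576 × (795 − 27.7) × 10.6 / [2120 × (1 + 0.0524 × 10.6)] = 2.51×10^6 / 3298 = 761.5 m³.
Wasting from the aeration tank: Q_w = V / θ_c = 761.5 / 10.6 = 71.84 m³/d.

Q_w ≈ 71.8 m³/d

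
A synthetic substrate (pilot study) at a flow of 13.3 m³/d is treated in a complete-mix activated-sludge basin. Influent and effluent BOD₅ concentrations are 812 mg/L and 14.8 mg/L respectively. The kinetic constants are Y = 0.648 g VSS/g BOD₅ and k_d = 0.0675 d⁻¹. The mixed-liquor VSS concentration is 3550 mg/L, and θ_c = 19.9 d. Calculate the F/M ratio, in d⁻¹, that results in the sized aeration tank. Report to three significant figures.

Rearranging the biomass balance for a CMAS with decay, V = Y·Q·ΔS·θ_c / [X·(1+k_d θ_c)] = 0.648 × 13.3 × (812 − 14.8) × 19.9 / [3550 × (1 + 0.0675 × 19.9)] = 1.37×10^5 / 8319 = 16.44 m³.
F/M = applied load / biomass = Q·S₀/(V·X) = 13.3 × 812 / (16.44 × 3550) = 0.1851 d⁻¹.

F/M ≈ 0.185 d⁻¹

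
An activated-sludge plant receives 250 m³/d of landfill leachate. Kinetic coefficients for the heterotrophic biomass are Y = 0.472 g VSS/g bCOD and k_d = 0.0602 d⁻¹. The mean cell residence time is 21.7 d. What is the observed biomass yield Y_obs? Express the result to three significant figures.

Y_obs ≈ 0.205 g VSS/g bCOD

Observed yield with endogenous decay: Y_obs = Y / (1 + k_d·θ_c) = 0.472 / (1 + 0.0602 × 21.7) = 0.472 / 2.306 = 0.2047 g VSS/g bCOD.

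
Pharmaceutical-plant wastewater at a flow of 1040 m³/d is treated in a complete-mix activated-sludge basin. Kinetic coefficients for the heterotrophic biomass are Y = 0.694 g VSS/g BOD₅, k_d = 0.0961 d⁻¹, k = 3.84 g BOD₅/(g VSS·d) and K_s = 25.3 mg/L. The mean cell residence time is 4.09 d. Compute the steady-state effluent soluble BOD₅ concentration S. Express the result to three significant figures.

Effluent substrate depends only on kinetics and SRT: S = K_s(1 + k_d θ_c) / [θ_c(Yk − k_d) − 1] = 25.3 × (1 + 0.0961 × 4.09) / [4.09 × (0.694 × 3.84 − 0.0961) − 1] = 35.24 / 9.507 = 3.707 mg/L.

S ≈ 3.71 mg/L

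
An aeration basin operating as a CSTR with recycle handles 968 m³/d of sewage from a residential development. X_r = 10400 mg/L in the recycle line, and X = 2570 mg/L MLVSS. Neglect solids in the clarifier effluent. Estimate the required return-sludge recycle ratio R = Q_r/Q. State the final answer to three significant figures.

Solids balance on the clarifier gives (1+R)X = R·X_r, so R = X/(X_r − X) = 2570 / (10400 − 2570) = 0.3282.

R ≈ 0.328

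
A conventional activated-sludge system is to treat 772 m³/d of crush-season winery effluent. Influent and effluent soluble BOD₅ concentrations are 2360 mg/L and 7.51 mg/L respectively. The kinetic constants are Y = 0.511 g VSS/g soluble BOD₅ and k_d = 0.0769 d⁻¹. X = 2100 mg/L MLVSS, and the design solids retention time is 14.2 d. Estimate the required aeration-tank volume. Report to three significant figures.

Steady-state biomass mass balance: V·X·(1 + k_d·θ_c) = Y·Q·(S₀ − S)·θ_c, so V = 0.511 × 772 × (2360 − 7.51) × 14.2 / [2100 × (1 + 0.0769 × 14.2)] = 1.32×10^7 / 4393 = 3000 m³.

V ≈ 3000 m³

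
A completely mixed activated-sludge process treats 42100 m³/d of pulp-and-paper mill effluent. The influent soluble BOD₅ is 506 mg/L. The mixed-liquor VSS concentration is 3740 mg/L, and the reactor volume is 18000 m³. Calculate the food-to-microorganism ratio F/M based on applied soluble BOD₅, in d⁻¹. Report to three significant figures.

Food-to-microorganism ratio F/M = Q S₀ / (V X) = 42100 × 506 / (18000 × 3740) = 0.3164 d⁻¹.

F/M ≈ 0.316 d⁻¹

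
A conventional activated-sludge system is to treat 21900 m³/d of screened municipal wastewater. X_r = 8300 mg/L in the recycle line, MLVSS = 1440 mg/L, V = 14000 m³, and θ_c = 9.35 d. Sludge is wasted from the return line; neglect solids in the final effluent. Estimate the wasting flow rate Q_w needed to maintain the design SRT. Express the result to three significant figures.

Q_w ≈ 260 m³/d

Wasting from the return line (neglecting effluent solids): Q_w = V·X / (θ_c·X_r) = 14000 × 1440 / (9.35 × 8300) = 259.8 m³/d.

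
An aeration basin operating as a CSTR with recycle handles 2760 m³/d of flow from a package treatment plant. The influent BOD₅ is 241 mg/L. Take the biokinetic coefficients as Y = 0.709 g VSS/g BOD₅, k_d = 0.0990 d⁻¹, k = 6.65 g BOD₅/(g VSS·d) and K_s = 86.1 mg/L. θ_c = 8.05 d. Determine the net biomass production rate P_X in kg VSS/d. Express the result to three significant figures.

For a completely mixed reactor with recycle the Lawrence–McCarty relation gives S = K_s·(1 + k_d·θ_c) / [θ_c·(Y·k − k_d) − 1] = 86.1 × (1 + 0.0990 × 8.05) / [8.05 × (0.709 × 6.65 − 0.0990) − 1] = 154.7 / 36.16 = 4.279 mg/L.
Y_obs = Y / (1 + k_d θ_c) = 0.709 / (1 + 0.0990 × 8.05) = 0.709 / 1.797 = 0.3946.
Mass of BOD₅ removed per day: Q(S₀ − S) = 2760 × 236.7 g/m³ = 653.3 kg/d.
P_X = Y_obs · Q(S₀ − S) = 0.3946 × 653.3 = 257.8 kg VSS/d.

P_X ≈ 258 kg VSS/d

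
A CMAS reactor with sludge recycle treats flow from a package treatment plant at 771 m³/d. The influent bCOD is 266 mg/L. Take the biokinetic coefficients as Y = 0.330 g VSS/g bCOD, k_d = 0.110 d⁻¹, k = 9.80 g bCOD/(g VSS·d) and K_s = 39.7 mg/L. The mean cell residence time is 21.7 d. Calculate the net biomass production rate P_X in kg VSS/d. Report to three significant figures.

P_X ≈ 19.8 kg VSS/d

From the Monod/SRT balance for a CMAS, S = K_s·(1+k_d θ_c)/[θ_c·(Y k − k_d) − 1] = 39.7 × (1 + 0.110 × 21.7) / [21.7 × (0.330 × 9.80 − 0.110) − 1] = 134.5 / 66.79 = 2.013 mg/L.
Correct the yield for decay: Y_obs = Y/(1 + k_d θ_c) = 0.330 / (1 + 0.110 × 21.7) = 0.330 / 3.387 = 0.09743.
Substrate removed = Q·(S₀ − S) = 771 m³/d × (266 − 2.01) g/m³ = 2.04×10^5 g/d = 203.5 kg/d.
Biomass produced: P_X = Y_obs·Q·ΔS = 0.09743 × 203.5 ≈ 19.83 kg VSS/d.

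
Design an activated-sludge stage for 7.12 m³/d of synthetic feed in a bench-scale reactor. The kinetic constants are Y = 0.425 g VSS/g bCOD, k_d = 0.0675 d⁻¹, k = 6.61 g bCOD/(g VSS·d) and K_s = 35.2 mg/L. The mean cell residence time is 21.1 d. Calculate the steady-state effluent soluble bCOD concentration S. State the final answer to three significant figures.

For a completely mixed reactor with recycle the Lawrence–McCarty relation gives S = K_s·(1 + k_d·θ_c) / [θ_c·(Y·k − k_d) − 1] = 35.2 × (1 + 0.0675 × 21.1) / [21.1 × (0.425 × 6.61 − 0.0675) − 1] = 85.33 / 56.85 = 1.501 mg/L.

S ≈ 1.50 mg/L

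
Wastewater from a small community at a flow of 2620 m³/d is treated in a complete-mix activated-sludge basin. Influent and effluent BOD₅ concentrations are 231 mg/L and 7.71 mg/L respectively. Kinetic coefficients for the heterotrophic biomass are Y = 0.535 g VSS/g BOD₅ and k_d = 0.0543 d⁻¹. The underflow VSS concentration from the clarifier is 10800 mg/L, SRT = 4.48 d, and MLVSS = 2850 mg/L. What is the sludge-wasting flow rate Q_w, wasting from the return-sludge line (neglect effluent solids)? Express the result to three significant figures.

Q_w ≈ 23.3 m³/d

Rearranging the biomass balance for a CMAS with decay, V = Y·Q·ΔS·θ_c / [X·(1+k_d θ_c)] = 0.535 × 2620 × (231 − 7.71) × 4.48 / [2850 × (1 + 0.0543 × 4.48)] = 1.4×10^6 / 3543 = 395.7 m³.
θ_c = V·X/(Q_w·X_r) when wasting from the recycle, so Q_w = V·X/(θ_c·X_r) = 395.7 × 2850 / (4.48 × 10800) = 23.31 m³/d.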